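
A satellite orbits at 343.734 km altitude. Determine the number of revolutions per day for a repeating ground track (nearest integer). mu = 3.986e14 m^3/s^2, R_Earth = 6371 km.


r = 6.714734e+06 m
T = 2*pi*sqrt(r^3/mu) = 5475.8865 s = 91.2648 min
revs/day = 1440 / 91.2648 = 15.7783
Rounded: 16 revolutions per day

16 revolutions per day


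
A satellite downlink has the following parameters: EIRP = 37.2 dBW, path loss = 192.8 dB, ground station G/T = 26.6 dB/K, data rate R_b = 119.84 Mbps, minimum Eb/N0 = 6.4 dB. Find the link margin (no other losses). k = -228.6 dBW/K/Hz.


C/N0 = EIRP - FSPL + G/T - k = 37.2 - 192.8 + 26.6 - (-228.6)
C/N0 = 99.6000 dB-Hz
R_b = 119.84 Mbps = 1.1984e+08 bps -> 10*log10(R_b) = 80.7860 dB-Hz
Eb/N0 = C/N0 - 10*log10(R_b) = 99.6000 - 80.7860 = 18.8140 dB
Margin = Eb/N0 - Eb/N0_req = 18.8140 - 6.4 = 12.4140 dB (link closes)

12.4140 dB


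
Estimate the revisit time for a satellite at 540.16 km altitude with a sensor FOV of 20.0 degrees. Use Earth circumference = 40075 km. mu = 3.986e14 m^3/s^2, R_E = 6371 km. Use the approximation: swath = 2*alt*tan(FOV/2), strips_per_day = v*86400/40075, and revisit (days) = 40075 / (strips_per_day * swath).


swath = 2*540.16*tan(0.1745329) = 190.4896 km
v = sqrt(mu/r) = 7594.3949 m/s = 7.5944 km/s
strips/day = v*86400/40075 = 7.5944*86400/40075 = 16.3732
coverage/day = strips * swath = 16.3732 * 190.4896 = 3118.9224 km
revisit = 40075 / 3118.9224 = 12.8490 days

12.8490 days


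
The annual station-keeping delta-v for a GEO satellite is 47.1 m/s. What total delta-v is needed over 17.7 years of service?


dV = rate * years = 47.1 * 17.7
dV = 833.6700 m/s

833.6700 m/s


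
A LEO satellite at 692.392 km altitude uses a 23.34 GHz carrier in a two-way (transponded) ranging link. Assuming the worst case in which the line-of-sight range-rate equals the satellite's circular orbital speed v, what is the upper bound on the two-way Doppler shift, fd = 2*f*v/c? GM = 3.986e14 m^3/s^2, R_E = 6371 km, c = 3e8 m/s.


r = 7.063392e+06 m
v = sqrt(mu/r) = 7512.1109 m/s (worst-case radial velocity)
f = 23.34 GHz = 2.334e+10 Hz
fd = 2*f*v/c = 2*2.334e+10*7512.1109/3.0e+08
fd = 1.1688845e+06 Hz

1.1689e+06 Hz


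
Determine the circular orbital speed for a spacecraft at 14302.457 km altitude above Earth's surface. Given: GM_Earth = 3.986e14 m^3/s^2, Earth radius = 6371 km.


r = R_E + alt = 6371.0 + 14302.457 = 20673.4570 km = 2.0673457e+07 m
v = sqrt(mu/r) = sqrt(3.986e14 / 2.0673457e+07) = 4390.9864 m/s = 4.3910 km/s

4.3910 km/s


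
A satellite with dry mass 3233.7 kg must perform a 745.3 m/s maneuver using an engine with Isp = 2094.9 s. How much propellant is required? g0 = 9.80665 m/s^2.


ve = Isp * g0 = 2094.9 * 9.80665 = 20543.951085 m/s
mass ratio = exp(dv/ve) = exp(745.3/20543.951085) = 1.03694441
m_prop = m_dry * (mr - 1) = 3233.7 * (1.03694441 - 1)
m_prop = 119.4671 kg

119.4671 kg


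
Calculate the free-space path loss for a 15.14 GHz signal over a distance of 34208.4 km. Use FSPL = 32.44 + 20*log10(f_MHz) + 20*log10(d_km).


f = 15.14 GHz = 15140.0000 MHz
d = 34208.4 km
FSPL = 32.44 + 20*log10(15140.0000) + 20*log10(34208.4)
FSPL = 32.44 + 83.6025 + 90.6827
FSPL = 206.7252 dB

206.7252 dB


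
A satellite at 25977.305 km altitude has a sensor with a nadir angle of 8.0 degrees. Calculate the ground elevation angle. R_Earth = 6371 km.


r = R_E + alt = 32348.3050 km
Law of sines in the satellite / Earth-center / ground-point triangle:
  sin(nadir)/R_E = sin(90 + el)/r  =>  cos(el) = (r/R_E)*sin(nadir)
cos(el) = (32348.3050 / 6371.0000) * sin(8.0 deg) = 0.7066416
el = arccos(0.7066416) = 45.0377 deg
(Earth-central angle = 90 - nadir - el = 36.9623 deg)

45.0377 degrees


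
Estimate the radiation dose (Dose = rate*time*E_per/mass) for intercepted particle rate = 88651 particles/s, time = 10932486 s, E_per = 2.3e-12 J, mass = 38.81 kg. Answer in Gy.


Total energy deposited = rate * time * E_per
  = 88651 * 10932486 * 2.3e-12 = 2.2291 J
Dose = E_total / mass = 2.2291 / 38.81
Dose = 0.05743634 Gy

0.0574 Gy


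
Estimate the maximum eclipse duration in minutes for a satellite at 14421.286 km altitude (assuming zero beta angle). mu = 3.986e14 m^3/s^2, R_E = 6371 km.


r = 20792.2860 km
T = 497.2941 min
Eclipse fraction = arcsin(R_E/r)/pi = arcsin(6371.0000/20792.2860)/pi
= arcsin(0.3064117)/pi = 0.09912842
Eclipse duration = 0.09912842 * 497.2941 = 49.2960 min

49.2960 minutes


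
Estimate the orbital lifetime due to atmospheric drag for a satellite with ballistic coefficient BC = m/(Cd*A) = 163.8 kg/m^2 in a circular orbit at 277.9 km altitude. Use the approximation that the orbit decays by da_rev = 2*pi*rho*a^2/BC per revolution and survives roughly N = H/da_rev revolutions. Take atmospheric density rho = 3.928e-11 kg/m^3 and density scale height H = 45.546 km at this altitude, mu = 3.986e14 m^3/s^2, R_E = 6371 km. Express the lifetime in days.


a = R_E + alt = 6648.9000 km = 6.6489e+06 m
da_rev = 2*pi*rho*a^2/BC = 2*pi*3.928e-11*(6.6489e+06)^2/163.8 = 66.609635 m per revolution
N = H/da_rev = 45546.0000 m / 66.609635 m = 683.7750 revolutions
P = 2*pi*sqrt(a^3/mu) = 5395.5525 s
lifetime = N*P = 683.7750 * 5395.5525 = 3.6893437e+06 s = 42.7007 days

42.7007 days


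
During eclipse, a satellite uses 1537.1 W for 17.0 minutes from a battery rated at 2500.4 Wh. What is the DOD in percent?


E_used = P * t / 60 = 1537.1 * 17.0 / 60 = 435.5117 Wh
DOD = E_used / E_total * 100 = 435.5117 / 2500.4 * 100
DOD = 17.4177 %

17.4177 %


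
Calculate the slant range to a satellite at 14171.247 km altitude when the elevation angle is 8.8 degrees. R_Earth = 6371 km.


h = 14171.247 km, el = 8.8 deg
d = -R_E*sin(el) + sqrt((R_E*sin(el))^2 + 2*R_E*h + h^2)
d = -6371.0000*sin(0.153589) + sqrt((6371.0000*0.1529858)^2 + 2*6371.0000*14171.247 + 14171.247^2)
d = 18578.9524 km

18578.9524 km


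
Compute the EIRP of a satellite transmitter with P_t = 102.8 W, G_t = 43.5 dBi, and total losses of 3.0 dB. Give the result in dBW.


Pt = 102.8 W = 20.1199 dBW
EIRP = Pt_dBW + Gt - losses = 20.1199 + 43.5 - 3.0 = 60.6199 dBW

60.6199 dBW


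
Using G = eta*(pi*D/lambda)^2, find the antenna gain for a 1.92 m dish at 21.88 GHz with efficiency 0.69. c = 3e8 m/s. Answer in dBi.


lambda = c/f = 3e8 / 2.188e+10 = 0.01371115 m
G = eta*(pi*D/lambda)^2 = 0.69*(pi*1.92/0.01371115)^2
G = 133537.5547 (linear)
G = 10*log10(133537.5547) = 51.2560 dBi

51.2560 dBi


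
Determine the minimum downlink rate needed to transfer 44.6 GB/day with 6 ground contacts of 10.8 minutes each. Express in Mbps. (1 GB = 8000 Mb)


total contact time = 6 * 10.8 * 60 = 3888.0000 s
data = 44.6 GB = 356800.0000 Mb
rate = 356800.0000 / 3888.0000 = 91.7695 Mbps

91.7695 Mbps


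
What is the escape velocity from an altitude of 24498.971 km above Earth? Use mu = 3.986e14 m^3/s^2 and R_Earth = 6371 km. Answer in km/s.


r = 6371.0 + 24498.971 = 30869.9710 km = 3.0869971e+07 m
v_esc = sqrt(2*mu/r) = sqrt(2*3.986e14 / 3.0869971e+07)
v_esc = 5081.7762 m/s = 5.0818 km/s

5.0818 km/s


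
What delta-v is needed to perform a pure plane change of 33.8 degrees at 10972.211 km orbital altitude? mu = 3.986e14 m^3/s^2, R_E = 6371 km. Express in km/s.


r = 17343.2110 km = 1.7343211e+07 m
V = sqrt(mu/r) = 4794.0647 m/s
di = 33.8 deg = 0.5899213 rad
dV = 2*V*sin(di/2) = 2*4794.0647*sin(0.2949606)
dV = 2787.2903 m/s = 2.7873 km/s

2.7873 km/s


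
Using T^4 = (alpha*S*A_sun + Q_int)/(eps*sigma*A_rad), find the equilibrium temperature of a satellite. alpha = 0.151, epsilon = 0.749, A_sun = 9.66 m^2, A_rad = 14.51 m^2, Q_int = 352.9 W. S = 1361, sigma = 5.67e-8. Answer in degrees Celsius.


Numerator = alpha*S*A_sun + Q_int = 0.151*1361*9.66 + 352.9 = 2338.1363 W
Denominator = eps*sigma*A_rad = 0.749*5.67e-8*14.51 = 6.1621503e-07 W/K^4
T^4 = 3.7943512e+09 K^4
T = 248.1901 K = -24.9599 C

-24.9599 degrees Celsius


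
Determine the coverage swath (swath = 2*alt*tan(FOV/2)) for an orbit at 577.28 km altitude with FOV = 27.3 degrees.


FOV = 27.3 deg = 0.4764749 rad
swath = 2 * alt * tan(FOV/2) = 2 * 577.28 * tan(0.2382374)
swath = 2 * 577.28 * 0.2428494
swath = 280.3842 km

280.3842 km


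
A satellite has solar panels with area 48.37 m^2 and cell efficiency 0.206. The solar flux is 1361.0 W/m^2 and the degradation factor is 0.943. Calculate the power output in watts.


P = area * eta * S * degradation
P = 48.37 * 0.206 * 1361.0 * 0.943
P = 12788.3091 W

12788.3091 W


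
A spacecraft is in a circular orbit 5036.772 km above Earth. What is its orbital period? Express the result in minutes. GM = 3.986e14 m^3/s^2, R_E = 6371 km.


r = 11407.7720 km = 1.1407772e+07 m
T = 2*pi*sqrt(r^3/mu) = 2*pi*sqrt(1.4845762e+21 / 3.986e14)
T = 12125.8578 s = 202.0976 min

202.0976 minutes


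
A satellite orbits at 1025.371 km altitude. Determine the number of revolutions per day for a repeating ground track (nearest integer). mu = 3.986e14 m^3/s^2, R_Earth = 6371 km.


r = 7.396371e+06 m
T = 2*pi*sqrt(r^3/mu) = 6330.5181 s = 105.5086 min
revs/day = 1440 / 105.5086 = 13.6482
Rounded: 14 revolutions per day

14 revolutions per day


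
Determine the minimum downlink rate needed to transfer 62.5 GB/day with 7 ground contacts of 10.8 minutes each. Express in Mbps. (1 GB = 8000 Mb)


total contact time = 7 * 10.8 * 60 = 4536.0000 s
data = 62.5 GB = 500000.0000 Mb
rate = 500000.0000 / 4536.0000 = 110.2293 Mbps

110.2293 Mbps


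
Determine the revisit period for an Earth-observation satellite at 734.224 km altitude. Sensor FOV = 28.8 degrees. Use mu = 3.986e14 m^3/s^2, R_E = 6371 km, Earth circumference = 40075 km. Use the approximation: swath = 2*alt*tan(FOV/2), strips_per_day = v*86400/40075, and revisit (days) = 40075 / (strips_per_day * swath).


swath = 2*734.224*tan(0.2513274) = 377.0334 km
v = sqrt(mu/r) = 7489.9645 m/s = 7.4900 km/s
strips/day = v*86400/40075 = 7.4900*86400/40075 = 16.1480
coverage/day = strips * swath = 16.1480 * 377.0334 = 6088.3520 km
revisit = 40075 / 6088.3520 = 6.5822 days

6.5822 days


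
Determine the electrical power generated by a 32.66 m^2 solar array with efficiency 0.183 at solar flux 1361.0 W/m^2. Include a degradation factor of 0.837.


P = area * eta * S * degradation
P = 32.66 * 0.183 * 1361.0 * 0.837
P = 6808.4908 W

6808.4908 W


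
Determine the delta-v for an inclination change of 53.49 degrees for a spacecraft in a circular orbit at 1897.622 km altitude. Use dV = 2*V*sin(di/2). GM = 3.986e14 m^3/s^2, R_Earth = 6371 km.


r = 8268.6220 km = 8.268622e+06 m
V = sqrt(mu/r) = 6943.0785 m/s
di = 53.49 deg = 0.9335766 rad
dV = 2*V*sin(di/2) = 2*6943.0785*sin(0.4667883)
dV = 6249.0555 m/s = 6.2491 km/s

6.2491 km/s


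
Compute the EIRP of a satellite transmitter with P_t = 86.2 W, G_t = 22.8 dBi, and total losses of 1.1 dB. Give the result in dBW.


Pt = 86.2 W = 19.3551 dBW
EIRP = Pt_dBW + Gt - losses = 19.3551 + 22.8 - 1.1 = 41.0551 dBW

41.0551 dBW


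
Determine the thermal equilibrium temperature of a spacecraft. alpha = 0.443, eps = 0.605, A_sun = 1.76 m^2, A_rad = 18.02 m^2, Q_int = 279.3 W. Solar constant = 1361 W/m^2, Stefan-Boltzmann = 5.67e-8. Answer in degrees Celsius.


Numerator = alpha*S*A_sun + Q_int = 0.443*1361*1.76 + 279.3 = 1340.4445 W
Denominator = eps*sigma*A_rad = 0.605*5.67e-8*18.02 = 6.1814907e-07 W/K^4
T^4 = 2.1684809e+09 K^4
T = 215.7938 K = -57.3562 C

-57.3562 degrees Celsius


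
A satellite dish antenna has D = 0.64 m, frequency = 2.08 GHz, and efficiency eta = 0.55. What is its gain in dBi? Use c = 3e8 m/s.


lambda = c/f = 3e8 / 2.08e+09 = 0.1442308 m
G = eta*(pi*D/lambda)^2 = 0.55*(pi*0.64/0.1442308)^2
G = 106.8825 (linear)
G = 10*log10(106.8825) = 20.2891 dBi

20.2891 dBi


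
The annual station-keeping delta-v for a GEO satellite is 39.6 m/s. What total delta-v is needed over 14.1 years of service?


dV = rate * years = 39.6 * 14.1
dV = 558.3600 m/s

558.3600 m/s


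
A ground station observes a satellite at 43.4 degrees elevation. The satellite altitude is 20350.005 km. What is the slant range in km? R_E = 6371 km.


h = 20350.005 km, el = 43.4 deg
d = -R_E*sin(el) + sqrt((R_E*sin(el))^2 + 2*R_E*h + h^2)
d = -6371.0000*sin(0.7574729) + sqrt((6371.0000*0.6870875)^2 + 2*6371.0000*20350.005 + 20350.005^2)
d = 21939.5638 km

21939.5638 km


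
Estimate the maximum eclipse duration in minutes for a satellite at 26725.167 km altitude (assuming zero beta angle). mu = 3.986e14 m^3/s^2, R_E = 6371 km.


r = 33096.1670 km
T = 998.6804 min
Eclipse fraction = arcsin(R_E/r)/pi = arcsin(6371.0000/33096.1670)/pi
= arcsin(0.1924996)/pi = 0.06165942
Eclipse duration = 0.06165942 * 998.6804 = 61.5781 min

61.5781 minutes


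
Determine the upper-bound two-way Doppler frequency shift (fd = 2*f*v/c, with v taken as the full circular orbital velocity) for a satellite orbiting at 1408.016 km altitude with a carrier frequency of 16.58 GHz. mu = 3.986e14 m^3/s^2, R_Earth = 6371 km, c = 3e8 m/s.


r = 7.779016e+06 m
v = sqrt(mu/r) = 7158.2410 m/s (worst-case radial velocity)
f = 16.58 GHz = 1.658e+10 Hz
fd = 2*f*v/c = 2*1.658e+10*7158.2410/3.0e+08
fd = 791224.2365 Hz

791224.2365 Hz


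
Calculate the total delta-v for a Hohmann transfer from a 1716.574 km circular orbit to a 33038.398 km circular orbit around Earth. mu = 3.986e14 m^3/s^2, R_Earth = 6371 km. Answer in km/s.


r1 = 8087.5740 km = 8.087574e+06 m
r2 = 39409.3980 km = 3.9409398e+07 m
dv1 = sqrt(mu/r1)*(sqrt(2*r2/(r1+r2)) - 1) = 2023.2401 m/s
dv2 = sqrt(mu/r2)*(1 - sqrt(2*r1/(r1+r2))) = 1324.3820 m/s
total dv = |dv1| + |dv2| = 2023.2401 + 1324.3820 = 3347.6220 m/s = 3.3476 km/s

3.3476 km/s


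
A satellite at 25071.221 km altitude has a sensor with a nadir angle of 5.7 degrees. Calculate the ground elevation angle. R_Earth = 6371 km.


r = R_E + alt = 31442.2210 km
Law of sines in the satellite / Earth-center / ground-point triangle:
  sin(nadir)/R_E = sin(90 + el)/r  =>  cos(el) = (r/R_E)*sin(nadir)
cos(el) = (31442.2210 / 6371.0000) * sin(5.7 deg) = 0.4901638
el = arccos(0.4901638) = 60.6487 deg
(Earth-central angle = 90 - nadir - el = 23.6513 deg)

60.6487 degrees


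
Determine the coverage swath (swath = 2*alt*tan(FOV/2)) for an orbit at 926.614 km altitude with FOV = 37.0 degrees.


FOV = 37.0 deg = 0.6457718 rad
swath = 2 * alt * tan(FOV/2) = 2 * 926.614 * tan(0.3228859)
swath = 2 * 926.614 * 0.3345953
swath = 620.0814 km

620.0814 km


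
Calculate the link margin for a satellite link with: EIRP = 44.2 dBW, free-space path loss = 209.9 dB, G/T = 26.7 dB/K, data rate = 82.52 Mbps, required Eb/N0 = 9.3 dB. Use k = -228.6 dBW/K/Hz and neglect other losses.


C/N0 = EIRP - FSPL + G/T - k = 44.2 - 209.9 + 26.7 - (-228.6)
C/N0 = 89.6000 dB-Hz
R_b = 82.52 Mbps = 8.252e+07 bps -> 10*log10(R_b) = 79.1656 dB-Hz
Eb/N0 = C/N0 - 10*log10(R_b) = 89.6000 - 79.1656 = 10.4344 dB
Margin = Eb/N0 - Eb/N0_req = 10.4344 - 9.3 = 1.1344 dB (link closes)

1.1344 dB


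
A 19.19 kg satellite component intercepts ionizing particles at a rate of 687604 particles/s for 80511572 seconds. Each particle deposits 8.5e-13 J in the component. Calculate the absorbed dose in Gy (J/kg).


Total energy deposited = rate * time * E_per
  = 687604 * 80511572 * 8.5e-13 = 47.0561 J
Dose = E_total / mass = 47.0561 / 19.19
Dose = 2.4521 Gy

2.4521 Gy


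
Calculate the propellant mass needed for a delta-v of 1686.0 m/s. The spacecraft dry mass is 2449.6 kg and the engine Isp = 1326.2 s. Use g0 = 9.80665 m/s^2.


ve = Isp * g0 = 1326.2 * 9.80665 = 13005.579230 m/s
mass ratio = exp(dv/ve) = exp(1686.0/13005.579230) = 1.13841469
m_prop = m_dry * (mr - 1) = 2449.6 * (1.13841469 - 1)
m_prop = 339.0606 kg

339.0606 kg


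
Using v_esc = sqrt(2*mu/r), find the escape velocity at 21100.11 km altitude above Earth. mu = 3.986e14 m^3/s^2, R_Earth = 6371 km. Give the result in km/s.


r = 6371.0 + 21100.11 = 27471.1100 km = 2.747111e+07 m
v_esc = sqrt(2*mu/r) = sqrt(2*3.986e14 / 2.747111e+07)
v_esc = 5386.9822 m/s = 5.3870 km/s

5.3870 km/s


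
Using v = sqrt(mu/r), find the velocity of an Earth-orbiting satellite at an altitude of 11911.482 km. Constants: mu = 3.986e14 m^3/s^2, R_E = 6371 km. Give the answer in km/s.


r = R_E + alt = 6371.0 + 11911.482 = 18282.4820 km = 1.8282482e+07 m
v = sqrt(mu/r) = sqrt(3.986e14 / 1.8282482e+07) = 4669.2924 m/s = 4.6693 km/s

4.6693 km/s


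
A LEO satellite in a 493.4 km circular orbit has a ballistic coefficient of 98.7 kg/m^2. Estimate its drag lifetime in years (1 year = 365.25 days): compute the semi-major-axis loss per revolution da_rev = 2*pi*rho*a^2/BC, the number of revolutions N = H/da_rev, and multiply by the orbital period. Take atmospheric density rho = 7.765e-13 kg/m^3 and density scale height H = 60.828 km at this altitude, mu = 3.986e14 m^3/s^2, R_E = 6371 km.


a = R_E + alt = 6864.4000 km = 6.8644e+06 m
da_rev = 2*pi*rho*a^2/BC = 2*pi*7.765e-13*(6.8644e+06)^2/98.7 = 2.329214 m per revolution
N = H/da_rev = 60828.0000 m / 2.329214 m = 26115.2505 revolutions
P = 2*pi*sqrt(a^3/mu) = 5659.9826 s
lifetime = N*P = 26115.2505 * 5659.9826 = 1.4781186e+08 s = 1710.7855 days
years = 1710.7855 / 365.25 = 4.6839 years

4.6839 years


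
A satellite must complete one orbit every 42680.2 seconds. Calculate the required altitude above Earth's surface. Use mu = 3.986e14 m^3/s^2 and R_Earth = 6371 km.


T = 42680.2 s
r = (mu*T^2/(4*pi^2))^(1/3) = (3.986e14 * 42680.2^2 / (4*pi^2))^(1/3)
r = 2.6396326e+07 m = 26396.3260 km
alt = r - R_E = 26396.3260 - 6371 = 20025.3260 km

20025.3260 km


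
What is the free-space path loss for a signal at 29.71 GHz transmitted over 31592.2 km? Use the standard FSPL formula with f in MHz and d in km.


f = 29.71 GHz = 29710.0000 MHz
d = 31592.2 km
FSPL = 32.44 + 20*log10(29710.0000) + 20*log10(31592.2)
FSPL = 32.44 + 89.4581 + 89.9916
FSPL = 211.8897 dB

211.8897 dB


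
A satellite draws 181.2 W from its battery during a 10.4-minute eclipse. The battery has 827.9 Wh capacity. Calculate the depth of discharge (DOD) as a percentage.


E_used = P * t / 60 = 181.2 * 10.4 / 60 = 31.4080 Wh
DOD = E_used / E_total * 100 = 31.4080 / 827.9 * 100
DOD = 3.7937 %

3.7937 %


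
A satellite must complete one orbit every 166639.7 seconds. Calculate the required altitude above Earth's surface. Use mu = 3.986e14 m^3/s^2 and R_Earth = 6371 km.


T = 166639.7 s
r = (mu*T^2/(4*pi^2))^(1/3) = (3.986e14 * 166639.7^2 / (4*pi^2))^(1/3)
r = 6.5450279e+07 m = 65450.2791 km
alt = r - R_E = 65450.2791 - 6371 = 59079.2791 km

59079.2791 km


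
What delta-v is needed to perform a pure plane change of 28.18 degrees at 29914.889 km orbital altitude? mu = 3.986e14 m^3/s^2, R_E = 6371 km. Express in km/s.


r = 36285.8890 km = 3.6285889e+07 m
V = sqrt(mu/r) = 3314.3606 m/s
di = 28.18 deg = 0.4918338 rad
dV = 2*V*sin(di/2) = 2*3314.3606*sin(0.2459169)
dV = 1613.7339 m/s = 1.6137 km/s

1.6137 km/s


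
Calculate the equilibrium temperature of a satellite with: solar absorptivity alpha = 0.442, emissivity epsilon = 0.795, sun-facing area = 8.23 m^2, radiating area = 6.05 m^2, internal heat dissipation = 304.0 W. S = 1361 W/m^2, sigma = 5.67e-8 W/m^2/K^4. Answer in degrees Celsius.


Numerator = alpha*S*A_sun + Q_int = 0.442*1361*8.23 + 304.0 = 5254.8553 W
Denominator = eps*sigma*A_rad = 0.795*5.67e-8*6.05 = 2.7271282e-07 W/K^4
T^4 = 1.9268823e+10 K^4
T = 372.5751 K = 99.4251 C

99.4251 degrees Celsius


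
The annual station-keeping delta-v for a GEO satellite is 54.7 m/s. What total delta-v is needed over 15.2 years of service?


dV = rate * years = 54.7 * 15.2
dV = 831.4400 m/s

831.4400 m/s


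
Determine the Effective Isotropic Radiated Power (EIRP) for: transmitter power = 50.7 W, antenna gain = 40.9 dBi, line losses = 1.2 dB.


Pt = 50.7 W = 17.0501 dBW
EIRP = Pt_dBW + Gt - losses = 17.0501 + 40.9 - 1.2 = 56.7501 dBW

56.7501 dBW


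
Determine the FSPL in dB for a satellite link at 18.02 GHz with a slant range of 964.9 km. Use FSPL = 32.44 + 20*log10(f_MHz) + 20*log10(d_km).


f = 18.02 GHz = 18020.0000 MHz
d = 964.9 km
FSPL = 32.44 + 20*log10(18020.0000) + 20*log10(964.9)
FSPL = 32.44 + 85.1151 + 59.6896
FSPL = 177.2447 dB

177.2447 dB


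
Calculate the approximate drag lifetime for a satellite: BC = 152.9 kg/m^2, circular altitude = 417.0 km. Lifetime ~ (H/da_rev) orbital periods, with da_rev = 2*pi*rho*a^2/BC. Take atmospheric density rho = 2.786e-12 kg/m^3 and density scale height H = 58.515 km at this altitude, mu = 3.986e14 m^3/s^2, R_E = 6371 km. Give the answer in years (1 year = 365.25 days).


a = R_E + alt = 6788.0000 km = 6.788e+06 m
da_rev = 2*pi*rho*a^2/BC = 2*pi*2.786e-12*(6.788e+06)^2/152.9 = 5.275179 m per revolution
N = H/da_rev = 58515.0000 m / 5.275179 m = 11092.5156 revolutions
P = 2*pi*sqrt(a^3/mu) = 5565.7535 s
lifetime = N*P = 11092.5156 * 5565.7535 = 6.1738208e+07 s = 714.5626 days
years = 714.5626 / 365.25 = 1.9564 years

1.9564 years


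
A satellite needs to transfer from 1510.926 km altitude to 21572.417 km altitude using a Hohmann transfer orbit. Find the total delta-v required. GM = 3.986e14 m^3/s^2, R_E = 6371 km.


r1 = 7881.9260 km = 7.881926e+06 m
r2 = 27943.4170 km = 2.7943417e+07 m
dv1 = sqrt(mu/r1)*(sqrt(2*r2/(r1+r2)) - 1) = 1770.6693 m/s
dv2 = sqrt(mu/r2)*(1 - sqrt(2*r1/(r1+r2))) = 1271.5129 m/s
total dv = |dv1| + |dv2| = 1770.6693 + 1271.5129 = 3042.1822 m/s = 3.0422 km/s

3.0422 km/s


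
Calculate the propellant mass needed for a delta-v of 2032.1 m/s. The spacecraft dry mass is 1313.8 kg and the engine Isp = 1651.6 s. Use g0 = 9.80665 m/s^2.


ve = Isp * g0 = 1651.6 * 9.80665 = 16196.663140 m/s
mass ratio = exp(dv/ve) = exp(2032.1/16196.663140) = 1.13367449
m_prop = m_dry * (mr - 1) = 1313.8 * (1.13367449 - 1)
m_prop = 175.6215 kg

175.6215 kg


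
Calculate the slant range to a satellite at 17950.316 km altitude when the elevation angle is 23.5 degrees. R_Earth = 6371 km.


h = 17950.316 km, el = 23.5 deg
d = -R_E*sin(el) + sqrt((R_E*sin(el))^2 + 2*R_E*h + h^2)
d = -6371.0000*sin(0.4101524) + sqrt((6371.0000*0.3987491)^2 + 2*6371.0000*17950.316 + 17950.316^2)
d = 21068.6899 km

21068.6899 km


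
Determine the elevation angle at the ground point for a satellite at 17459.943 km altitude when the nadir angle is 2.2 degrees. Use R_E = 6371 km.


r = R_E + alt = 23830.9430 km
Law of sines in the satellite / Earth-center / ground-point triangle:
  sin(nadir)/R_E = sin(90 + el)/r  =>  cos(el) = (r/R_E)*sin(nadir)
cos(el) = (23830.9430 / 6371.0000) * sin(2.2 deg) = 0.1435909
el = arccos(0.1435909) = 81.7443 deg
(Earth-central angle = 90 - nadir - el = 6.0557 deg)

81.7443 degrees


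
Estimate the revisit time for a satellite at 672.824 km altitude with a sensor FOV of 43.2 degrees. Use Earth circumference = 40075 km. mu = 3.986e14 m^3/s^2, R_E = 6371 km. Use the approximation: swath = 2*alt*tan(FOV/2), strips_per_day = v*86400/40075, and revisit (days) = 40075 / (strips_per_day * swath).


swath = 2*672.824*tan(0.3769911) = 532.7797 km
v = sqrt(mu/r) = 7522.5382 m/s = 7.5225 km/s
strips/day = v*86400/40075 = 7.5225*86400/40075 = 16.2183
coverage/day = strips * swath = 16.2183 * 532.7797 = 8640.7672 km
revisit = 40075 / 8640.7672 = 4.6379 days

4.6379 days


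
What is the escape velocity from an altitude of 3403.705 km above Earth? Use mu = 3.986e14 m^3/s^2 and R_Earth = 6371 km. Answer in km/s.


r = 6371.0 + 3403.705 = 9774.7050 km = 9.774705e+06 m
v_esc = sqrt(2*mu/r) = sqrt(2*3.986e14 / 9.774705e+06)
v_esc = 9030.9163 m/s = 9.0309 km/s

9.0309 km/s


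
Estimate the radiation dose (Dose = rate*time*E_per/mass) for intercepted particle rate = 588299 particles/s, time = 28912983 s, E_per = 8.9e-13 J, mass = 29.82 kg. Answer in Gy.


Total energy deposited = rate * time * E_per
  = 588299 * 28912983 * 8.9e-13 = 15.1384 J
Dose = E_total / mass = 15.1384 / 29.82
Dose = 0.5076605 Gy

0.5077 Gy


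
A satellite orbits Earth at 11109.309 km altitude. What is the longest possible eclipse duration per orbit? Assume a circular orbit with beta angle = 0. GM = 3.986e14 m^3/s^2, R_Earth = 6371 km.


r = 17480.3090 km
T = 383.3396 min
Eclipse fraction = arcsin(R_E/r)/pi = arcsin(6371.0000/17480.3090)/pi
= arcsin(0.3644672)/pi = 0.1187489
Eclipse duration = 0.1187489 * 383.3396 = 45.5211 min

45.5211 minutes


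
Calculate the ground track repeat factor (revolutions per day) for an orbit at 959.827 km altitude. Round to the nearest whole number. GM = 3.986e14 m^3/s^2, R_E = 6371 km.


r = 7.330827e+06 m
T = 2*pi*sqrt(r^3/mu) = 6246.5566 s = 104.1093 min
revs/day = 1440 / 104.1093 = 13.8316
Rounded: 14 revolutions per day

14 revolutions per day


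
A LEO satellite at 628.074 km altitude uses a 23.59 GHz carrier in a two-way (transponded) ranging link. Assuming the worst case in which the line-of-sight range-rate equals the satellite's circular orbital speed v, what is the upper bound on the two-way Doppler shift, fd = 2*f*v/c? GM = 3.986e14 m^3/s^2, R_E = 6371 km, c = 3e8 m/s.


r = 6.999074e+06 m
v = sqrt(mu/r) = 7546.5483 m/s (worst-case radial velocity)
f = 23.59 GHz = 2.359e+10 Hz
fd = 2*f*v/c = 2*2.359e+10*7546.5483/3.0e+08
fd = 1.1868205e+06 Hz

1.1868e+06 Hz


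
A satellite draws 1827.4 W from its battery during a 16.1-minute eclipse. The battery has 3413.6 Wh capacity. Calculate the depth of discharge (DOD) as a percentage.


E_used = P * t / 60 = 1827.4 * 16.1 / 60 = 490.3523 Wh
DOD = E_used / E_total * 100 = 490.3523 / 3413.6 * 100
DOD = 14.3647 %

14.3647 %


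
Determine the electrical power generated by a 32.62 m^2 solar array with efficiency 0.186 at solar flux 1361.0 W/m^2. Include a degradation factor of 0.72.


P = area * eta * S * degradation
P = 32.62 * 0.186 * 1361.0 * 0.72
P = 5945.4882 W

5945.4882 W


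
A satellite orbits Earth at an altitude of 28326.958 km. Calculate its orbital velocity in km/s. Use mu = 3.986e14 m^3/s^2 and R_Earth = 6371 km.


r = R_E + alt = 6371.0 + 28326.958 = 34697.9580 km = 3.4697958e+07 m
v = sqrt(mu/r) = sqrt(3.986e14 / 3.4697958e+07) = 3389.3521 m/s = 3.3894 km/s

3.3894 km/s


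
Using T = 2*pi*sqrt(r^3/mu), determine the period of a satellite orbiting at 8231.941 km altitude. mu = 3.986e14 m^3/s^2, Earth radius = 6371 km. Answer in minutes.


r = 14602.9410 km = 1.4602941e+07 m
T = 2*pi*sqrt(r^3/mu) = 2*pi*sqrt(3.1140171e+21 / 3.986e14)
T = 17561.9088 s = 292.6985 min

292.6985 minutes


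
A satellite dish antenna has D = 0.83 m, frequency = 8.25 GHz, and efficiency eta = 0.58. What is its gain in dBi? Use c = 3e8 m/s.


lambda = c/f = 3e8 / 8.25e+09 = 0.03636364 m
G = eta*(pi*D/lambda)^2 = 0.58*(pi*0.83/0.03636364)^2
G = 2982.2861 (linear)
G = 10*log10(2982.2861) = 34.7455 dBi

34.7455 dBi


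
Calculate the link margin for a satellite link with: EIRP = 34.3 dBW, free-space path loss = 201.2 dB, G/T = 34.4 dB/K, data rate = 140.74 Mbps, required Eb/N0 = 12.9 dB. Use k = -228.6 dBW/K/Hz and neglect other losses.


C/N0 = EIRP - FSPL + G/T - k = 34.3 - 201.2 + 34.4 - (-228.6)
C/N0 = 96.1000 dB-Hz
R_b = 140.74 Mbps = 1.4074e+08 bps -> 10*log10(R_b) = 81.4842 dB-Hz
Eb/N0 = C/N0 - 10*log10(R_b) = 96.1000 - 81.4842 = 14.6158 dB
Margin = Eb/N0 - Eb/N0_req = 14.6158 - 12.9 = 1.7158 dB (link closes)

1.7158 dB


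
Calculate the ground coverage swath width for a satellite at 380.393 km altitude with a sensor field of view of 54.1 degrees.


FOV = 54.1 deg = 0.9442231 rad
swath = 2 * alt * tan(FOV/2) = 2 * 380.393 * tan(0.4721116)
swath = 2 * 380.393 * 0.5106252
swath = 388.4765 km

388.4765 km


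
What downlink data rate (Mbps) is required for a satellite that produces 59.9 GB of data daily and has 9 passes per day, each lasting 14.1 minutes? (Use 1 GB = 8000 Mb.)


total contact time = 9 * 14.1 * 60 = 7614.0000 s
data = 59.9 GB = 479200.0000 Mb
rate = 479200.0000 / 7614.0000 = 62.9367 Mbps

62.9367 Mbps


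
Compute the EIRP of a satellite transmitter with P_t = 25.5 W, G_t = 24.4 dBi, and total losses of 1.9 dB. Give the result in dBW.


Pt = 25.5 W = 14.0654 dBW
EIRP = Pt_dBW + Gt - losses = 14.0654 + 24.4 - 1.9 = 36.5654 dBW

36.5654 dBW


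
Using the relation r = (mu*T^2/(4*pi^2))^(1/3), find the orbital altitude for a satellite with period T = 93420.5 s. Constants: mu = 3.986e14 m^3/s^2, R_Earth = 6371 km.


T = 93420.5 s
r = (mu*T^2/(4*pi^2))^(1/3) = (3.986e14 * 93420.5^2 / (4*pi^2))^(1/3)
r = 4.4499382e+07 m = 44499.3818 km
alt = r - R_E = 44499.3818 - 6371 = 38128.3818 km

38128.3818 km


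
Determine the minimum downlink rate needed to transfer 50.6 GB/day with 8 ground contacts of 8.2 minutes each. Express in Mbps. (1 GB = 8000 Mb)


total contact time = 8 * 8.2 * 60 = 3936.0000 s
data = 50.6 GB = 404800.0000 Mb
rate = 404800.0000 / 3936.0000 = 102.8455 Mbps

102.8455 Mbps


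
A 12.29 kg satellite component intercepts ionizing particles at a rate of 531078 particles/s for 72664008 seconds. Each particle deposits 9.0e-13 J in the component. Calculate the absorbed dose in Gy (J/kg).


Total energy deposited = rate * time * E_per
  = 531078 * 72664008 * 9.0e-13 = 34.7312 J
Dose = E_total / mass = 34.7312 / 12.29
Dose = 2.8260 Gy

2.8260 Gy


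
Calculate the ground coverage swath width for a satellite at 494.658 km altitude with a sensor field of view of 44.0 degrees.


FOV = 44.0 deg = 0.7679449 rad
swath = 2 * alt * tan(FOV/2) = 2 * 494.658 * tan(0.3839724)
swath = 2 * 494.658 * 0.4040262
swath = 399.7096 km

399.7096 km


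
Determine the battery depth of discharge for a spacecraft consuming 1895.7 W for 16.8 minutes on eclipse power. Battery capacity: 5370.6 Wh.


E_used = P * t / 60 = 1895.7 * 16.8 / 60 = 530.7960 Wh
DOD = E_used / E_total * 100 = 530.7960 / 5370.6 * 100
DOD = 9.8834 %

9.8834 %


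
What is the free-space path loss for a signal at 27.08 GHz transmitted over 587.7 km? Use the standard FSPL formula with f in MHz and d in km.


f = 27.08 GHz = 27080.0000 MHz
d = 587.7 km
FSPL = 32.44 + 20*log10(27080.0000) + 20*log10(587.7)
FSPL = 32.44 + 88.6530 + 55.3831
FSPL = 176.4761 dB

176.4761 dB


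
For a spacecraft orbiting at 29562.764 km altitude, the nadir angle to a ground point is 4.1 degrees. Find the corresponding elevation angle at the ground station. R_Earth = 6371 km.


r = R_E + alt = 35933.7640 km
Law of sines in the satellite / Earth-center / ground-point triangle:
  sin(nadir)/R_E = sin(90 + el)/r  =>  cos(el) = (r/R_E)*sin(nadir)
cos(el) = (35933.7640 / 6371.0000) * sin(4.1 deg) = 0.4032604
el = arccos(0.4032604) = 66.2178 deg
(Earth-central angle = 90 - nadir - el = 19.6822 deg)

66.2178 degrees


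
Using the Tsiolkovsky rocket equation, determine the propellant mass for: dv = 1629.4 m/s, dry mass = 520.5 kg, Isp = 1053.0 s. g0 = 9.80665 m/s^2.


ve = Isp * g0 = 1053.0 * 9.80665 = 10326.402450 m/s
mass ratio = exp(dv/ve) = exp(1629.4/10326.402450) = 1.17091993
m_prop = m_dry * (mr - 1) = 520.5 * (1.17091993 - 1)
m_prop = 88.9638 kg

88.9638 kg


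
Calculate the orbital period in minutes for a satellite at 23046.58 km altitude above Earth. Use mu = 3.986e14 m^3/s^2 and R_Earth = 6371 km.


r = 29417.5800 km = 2.941758e+07 m
T = 2*pi*sqrt(r^3/mu) = 2*pi*sqrt(2.5457798e+22 / 3.986e14)
T = 50213.6321 s = 836.8939 min

836.8939 minutes


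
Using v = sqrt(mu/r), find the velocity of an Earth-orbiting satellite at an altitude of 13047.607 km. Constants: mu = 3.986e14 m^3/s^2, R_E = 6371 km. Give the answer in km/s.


r = R_E + alt = 6371.0 + 13047.607 = 19418.6070 km = 1.9418607e+07 m
v = sqrt(mu/r) = sqrt(3.986e14 / 1.9418607e+07) = 4530.6406 m/s = 4.5306 km/s

4.5306 km/s


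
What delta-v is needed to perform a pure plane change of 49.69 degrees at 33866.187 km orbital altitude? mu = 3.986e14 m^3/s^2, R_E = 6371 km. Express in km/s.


r = 40237.1870 km = 4.0237187e+07 m
V = sqrt(mu/r) = 3147.4210 m/s
di = 49.69 deg = 0.8672541 rad
dV = 2*V*sin(di/2) = 2*3147.4210*sin(0.4336271)
dV = 2644.8718 m/s = 2.6449 km/s

2.6449 km/s


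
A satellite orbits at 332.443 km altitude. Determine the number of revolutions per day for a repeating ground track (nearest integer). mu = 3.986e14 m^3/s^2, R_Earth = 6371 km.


r = 6.703443e+06 m
T = 2*pi*sqrt(r^3/mu) = 5462.0806 s = 91.0347 min
revs/day = 1440 / 91.0347 = 15.8181
Rounded: 16 revolutions per day

16 revolutions per day


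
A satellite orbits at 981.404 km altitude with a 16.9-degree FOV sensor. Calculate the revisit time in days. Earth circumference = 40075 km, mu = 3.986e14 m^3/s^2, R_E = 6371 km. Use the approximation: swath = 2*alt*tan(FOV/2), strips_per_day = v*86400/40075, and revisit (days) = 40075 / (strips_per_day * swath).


swath = 2*981.404*tan(0.1474803) = 291.5927 km
v = sqrt(mu/r) = 7362.9858 m/s = 7.3630 km/s
strips/day = v*86400/40075 = 7.3630*86400/40075 = 15.8743
coverage/day = strips * swath = 15.8743 * 291.5927 = 4628.8260 km
revisit = 40075 / 4628.8260 = 8.6577 days

8.6577 days


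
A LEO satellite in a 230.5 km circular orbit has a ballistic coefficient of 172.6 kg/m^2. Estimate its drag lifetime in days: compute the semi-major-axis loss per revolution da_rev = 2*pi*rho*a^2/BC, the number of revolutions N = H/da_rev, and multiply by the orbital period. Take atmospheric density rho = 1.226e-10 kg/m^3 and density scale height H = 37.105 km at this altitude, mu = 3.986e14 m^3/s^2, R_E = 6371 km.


a = R_E + alt = 6601.5000 km = 6.6015e+06 m
da_rev = 2*pi*rho*a^2/BC = 2*pi*1.226e-10*(6.6015e+06)^2/172.6 = 194.497849 m per revolution
N = H/da_rev = 37105.0000 m / 194.497849 m = 190.7733 revolutions
P = 2*pi*sqrt(a^3/mu) = 5337.9581 s
lifetime = N*P = 190.7733 * 5337.9581 = 1.01834e+06 s = 11.7863 days

11.7863 days


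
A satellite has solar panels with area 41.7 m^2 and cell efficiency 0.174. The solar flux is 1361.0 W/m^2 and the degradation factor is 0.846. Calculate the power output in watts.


P = area * eta * S * degradation
P = 41.7 * 0.174 * 1361.0 * 0.846
P = 8354.3717 W

8354.3717 W


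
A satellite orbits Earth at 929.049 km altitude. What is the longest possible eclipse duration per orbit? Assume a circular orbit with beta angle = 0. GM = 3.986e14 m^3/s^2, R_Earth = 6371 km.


r = 7300.0490 km
T = 103.4543 min
Eclipse fraction = arcsin(R_E/r)/pi = arcsin(6371.0000/7300.0490)/pi
= arcsin(0.8727339)/pi = 0.337655
Eclipse duration = 0.337655 * 103.4543 = 34.9319 min

34.9319 minutes


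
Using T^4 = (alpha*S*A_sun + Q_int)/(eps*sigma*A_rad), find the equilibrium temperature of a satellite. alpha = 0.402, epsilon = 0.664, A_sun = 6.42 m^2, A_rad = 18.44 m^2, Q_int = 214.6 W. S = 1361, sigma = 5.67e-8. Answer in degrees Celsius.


Numerator = alpha*S*A_sun + Q_int = 0.402*1361*6.42 + 214.6 = 3727.1232 W
Denominator = eps*sigma*A_rad = 0.664*5.67e-8*18.44 = 6.9424387e-07 W/K^4
T^4 = 5.3686081e+09 K^4
T = 270.6858 K = -2.4642 C

-2.4642 degrees Celsius


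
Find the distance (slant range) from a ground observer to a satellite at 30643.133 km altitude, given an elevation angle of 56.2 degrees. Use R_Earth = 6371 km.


h = 30643.133 km, el = 56.2 deg
d = -R_E*sin(el) + sqrt((R_E*sin(el))^2 + 2*R_E*h + h^2)
d = -6371.0000*sin(0.980875) + sqrt((6371.0000*0.8309845)^2 + 2*6371.0000*30643.133 + 30643.133^2)
d = 31549.8609 km

31549.8609 km


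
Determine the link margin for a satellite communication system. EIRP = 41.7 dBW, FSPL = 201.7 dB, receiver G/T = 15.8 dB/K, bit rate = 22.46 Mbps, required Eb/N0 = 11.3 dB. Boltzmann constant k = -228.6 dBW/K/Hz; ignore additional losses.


C/N0 = EIRP - FSPL + G/T - k = 41.7 - 201.7 + 15.8 - (-228.6)
C/N0 = 84.4000 dB-Hz
R_b = 22.46 Mbps = 2.246e+07 bps -> 10*log10(R_b) = 73.5141 dB-Hz
Eb/N0 = C/N0 - 10*log10(R_b) = 84.4000 - 73.5141 = 10.8859 dB
Margin = Eb/N0 - Eb/N0_req = 10.8859 - 11.3 = -0.4140975 dB (negative margin: link does not close)

-0.4141 dB


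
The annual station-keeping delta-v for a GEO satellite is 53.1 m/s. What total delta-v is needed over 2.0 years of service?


dV = rate * years = 53.1 * 2.0
dV = 106.2000 m/s

106.2000 m/s


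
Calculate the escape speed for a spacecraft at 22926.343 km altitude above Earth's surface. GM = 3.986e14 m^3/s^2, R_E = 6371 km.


r = 6371.0 + 22926.343 = 29297.3430 km = 2.9297343e+07 m
v_esc = sqrt(2*mu/r) = sqrt(2*3.986e14 / 2.9297343e+07)
v_esc = 5216.3837 m/s = 5.2164 km/s

5.2164 km/s


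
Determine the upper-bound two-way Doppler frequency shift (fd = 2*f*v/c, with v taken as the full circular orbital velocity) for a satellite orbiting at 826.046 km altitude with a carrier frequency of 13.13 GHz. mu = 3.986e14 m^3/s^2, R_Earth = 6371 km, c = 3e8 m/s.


r = 7.197046e+06 m
v = sqrt(mu/r) = 7442.0316 m/s (worst-case radial velocity)
f = 13.13 GHz = 1.313e+10 Hz
fd = 2*f*v/c = 2*1.313e+10*7442.0316/3.0e+08
fd = 651425.8300 Hz

651425.8300 Hz


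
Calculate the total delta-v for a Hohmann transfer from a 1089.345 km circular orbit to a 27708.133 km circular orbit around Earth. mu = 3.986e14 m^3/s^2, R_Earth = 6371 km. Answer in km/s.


r1 = 7460.3450 km = 7.460345e+06 m
r2 = 34079.1330 km = 3.4079133e+07 m
dv1 = sqrt(mu/r1)*(sqrt(2*r2/(r1+r2)) - 1) = 2053.5373 m/s
dv2 = sqrt(mu/r2)*(1 - sqrt(2*r1/(r1+r2))) = 1370.2958 m/s
total dv = |dv1| + |dv2| = 2053.5373 + 1370.2958 = 3423.8331 m/s = 3.4238 km/s

3.4238 km/s


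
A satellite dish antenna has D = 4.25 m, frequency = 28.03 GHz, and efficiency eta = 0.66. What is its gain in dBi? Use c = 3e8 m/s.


lambda = c/f = 3e8 / 2.803e+10 = 0.01070282 m
G = eta*(pi*D/lambda)^2 = 0.66*(pi*4.25/0.01070282)^2
G = 1.0271296e+06 (linear)
G = 10*log10(1.0271296e+06) = 60.1163 dBi

60.1163 dBi


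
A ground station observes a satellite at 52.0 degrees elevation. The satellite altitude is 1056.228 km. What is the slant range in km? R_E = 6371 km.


h = 1056.228 km, el = 52.0 deg
d = -R_E*sin(el) + sqrt((R_E*sin(el))^2 + 2*R_E*h + h^2)
d = -6371.0000*sin(0.9075712) + sqrt((6371.0000*0.7880108)^2 + 2*6371.0000*1056.228 + 1056.228^2)
d = 1286.6158 km

1286.6158 km


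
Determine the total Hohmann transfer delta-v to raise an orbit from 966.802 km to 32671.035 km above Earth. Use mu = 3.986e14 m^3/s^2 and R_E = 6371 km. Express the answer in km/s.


r1 = 7337.8020 km = 7.337802e+06 m
r2 = 39042.0350 km = 3.9042035e+07 m
dv1 = sqrt(mu/r1)*(sqrt(2*r2/(r1+r2)) - 1) = 2192.8703 m/s
dv2 = sqrt(mu/r2)*(1 - sqrt(2*r1/(r1+r2))) = 1397.8692 m/s
total dv = |dv1| + |dv2| = 2192.8703 + 1397.8692 = 3590.7395 m/s = 3.5907 km/s

3.5907 km/s


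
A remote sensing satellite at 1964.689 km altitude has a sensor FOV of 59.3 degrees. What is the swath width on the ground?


FOV = 59.3 deg = 1.0350 rad
swath = 2 * alt * tan(FOV/2) = 2 * 1964.689 * tan(0.5174901)
swath = 2 * 1964.689 * 0.5692339
swath = 2236.7353 km

2236.7353 km


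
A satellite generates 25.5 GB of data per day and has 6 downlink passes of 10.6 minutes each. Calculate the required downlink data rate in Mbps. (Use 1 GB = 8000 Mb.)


total contact time = 6 * 10.6 * 60 = 3816.0000 s
data = 25.5 GB = 204000.0000 Mb
rate = 204000.0000 / 3816.0000 = 53.4591 Mbps

53.4591 Mbps


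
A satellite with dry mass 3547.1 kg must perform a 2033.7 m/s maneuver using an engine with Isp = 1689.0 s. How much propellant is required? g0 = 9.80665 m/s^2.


ve = Isp * g0 = 1689.0 * 9.80665 = 16563.431850 m/s
mass ratio = exp(dv/ve) = exp(2033.7/16563.431850) = 1.13063851
m_prop = m_dry * (mr - 1) = 3547.1 * (1.13063851 - 1)
m_prop = 463.3879 kg

463.3879 kg


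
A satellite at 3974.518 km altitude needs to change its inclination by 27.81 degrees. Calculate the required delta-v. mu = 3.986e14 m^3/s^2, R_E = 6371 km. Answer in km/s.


r = 10345.5180 km = 1.0345518e+07 m
V = sqrt(mu/r) = 6207.1541 m/s
di = 27.81 deg = 0.4853761 rad
dV = 2*V*sin(di/2) = 2*6207.1541*sin(0.242688)
dV = 2983.3166 m/s = 2.9833 km/s

2.9833 km/s


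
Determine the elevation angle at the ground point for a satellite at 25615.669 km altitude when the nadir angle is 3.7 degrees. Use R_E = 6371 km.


r = R_E + alt = 31986.6690 km
Law of sines in the satellite / Earth-center / ground-point triangle:
  sin(nadir)/R_E = sin(90 + el)/r  =>  cos(el) = (r/R_E)*sin(nadir)
cos(el) = (31986.6690 / 6371.0000) * sin(3.7 deg) = 0.3239952
el = arccos(0.3239952) = 71.0953 deg
(Earth-central angle = 90 - nadir - el = 15.2047 deg)

71.0953 degrees
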